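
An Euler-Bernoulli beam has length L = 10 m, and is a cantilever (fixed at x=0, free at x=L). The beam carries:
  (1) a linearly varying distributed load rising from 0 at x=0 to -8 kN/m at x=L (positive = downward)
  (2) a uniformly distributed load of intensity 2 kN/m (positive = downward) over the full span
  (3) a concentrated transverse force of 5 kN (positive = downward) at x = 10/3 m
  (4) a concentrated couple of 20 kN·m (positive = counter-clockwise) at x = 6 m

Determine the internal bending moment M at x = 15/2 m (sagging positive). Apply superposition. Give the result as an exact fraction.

Load 1 — triangular load w₀=-8 kN/m (0→w₀ over full span):
  M_1 = w₀Lx/2 - w₀L²/3 - w₀x³/(6L) = (-8)·10·(15/2)/2 - (-8)·10²/3 - (-8)·(15/2)³/(6·10) = 275/12 kN·m
Load 2 — uniform load w=2 kN/m over full span:
  M_2 = -w(L-x)²/2 = -2·(10-(15/2))²/2 = -25/4 kN·m
Load 3 — point force P=5 kN at a=10/3 m (b=L-a=20/3):
  M_3 = 0  [x>a] = 0 kN·m
Load 4 — applied couple M₀=20 kN·m at a=6 m (b=L-a=4):
  M_4 = 0  [x>a] = 0 kN·m
Superposition: M = Σ M_i = 50/3 kN·m ≈ 16.666667 kN·m

M(15/2) = 50/3 kN·m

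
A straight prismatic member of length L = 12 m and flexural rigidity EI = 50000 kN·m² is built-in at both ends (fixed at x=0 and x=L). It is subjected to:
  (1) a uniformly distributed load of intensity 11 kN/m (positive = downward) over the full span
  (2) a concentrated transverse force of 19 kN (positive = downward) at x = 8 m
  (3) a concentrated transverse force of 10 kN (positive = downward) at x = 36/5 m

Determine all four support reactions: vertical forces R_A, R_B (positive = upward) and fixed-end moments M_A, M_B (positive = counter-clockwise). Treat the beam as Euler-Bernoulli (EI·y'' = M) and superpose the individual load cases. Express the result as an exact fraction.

R_A = 50251/675 kN, M_A = 36092/225 kN·m, R_B = 58424/675 kN, M_B = -41188/225 kN·m

Load 1 — uniform load w=11 kN/m over full span:
  R_A = wL/2 = 11·12/2 = 66 kN
  M_A = wL²/12 = 11·12²/12 = 132 kN·m
  R_B = wL/2 = 11·12/2 = 66 kN
  M_B = -wL²/12 = -11·12²/12 = -132 kN·m
Load 2 — point force P=19 kN at a=8 m (b=L-a=4):
  R_A = Pb²(3a+b)/L³ = 19·4²·(3·8+4)/12³ = 133/27 kN
  M_A = Pab²/L² = 19·8·4²/12² = 152/9 kN·m
  R_B = Pa²(a+3b)/L³ = 19·8²·(8+3·4)/12³ = 380/27 kN
  M_B = -Pa²b/L² = -19·8²·4/12² = -304/9 kN·m
Load 3 — point force P=10 kN at a=36/5 m (b=L-a=24/5):
  R_A = Pb²(3a+b)/L³ = 10·(24/5)²·(3·(36/5)+(24/5))/12³ = 88/25 kN
  M_A = Pab²/L² = 10·(36/5)·(24/5)²/12² = 288/25 kN·m
  R_B = Pa²(a+3b)/L³ = 10·(36/5)²·((36/5)+3·(24/5))/12³ = 162/25 kN
  M_B = -Pa²b/L² = -10·(36/5)²·(24/5)/12² = -432/25 kN·m
Superposition: R_A = 50251/675 kN, M_A = 36092/225 kN·m, R_B = 58424/675 kN, M_B = -41188/225 kN·m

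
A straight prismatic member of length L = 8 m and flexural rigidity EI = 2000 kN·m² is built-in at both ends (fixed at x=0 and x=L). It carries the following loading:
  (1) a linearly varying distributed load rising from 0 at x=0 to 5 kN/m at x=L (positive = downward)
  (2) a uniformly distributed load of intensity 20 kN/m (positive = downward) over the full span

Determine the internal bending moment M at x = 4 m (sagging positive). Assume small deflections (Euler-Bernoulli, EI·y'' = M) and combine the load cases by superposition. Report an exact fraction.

M(4) = 60 kN·m

Load 1 — triangular load w₀=5 kN/m (0→w₀ over full span):
  M_1 = 3w₀Lx/20 - w₀L²/30 - w₀x³/(6L) = 3·5·8·4/20 - 5·8²/30 - 5·4³/(6·8) = 20/3 kN·m
Load 2 — uniform load w=20 kN/m over full span:
  M_2 = wLx/2 - wL²/12 - wx²/2 = 20·8·4/2 - 20·8²/12 - 20·4²/2 = 160/3 kN·m
Superposition: M = Σ M_i = 60 kN·m ≈ 60.000000 kN·m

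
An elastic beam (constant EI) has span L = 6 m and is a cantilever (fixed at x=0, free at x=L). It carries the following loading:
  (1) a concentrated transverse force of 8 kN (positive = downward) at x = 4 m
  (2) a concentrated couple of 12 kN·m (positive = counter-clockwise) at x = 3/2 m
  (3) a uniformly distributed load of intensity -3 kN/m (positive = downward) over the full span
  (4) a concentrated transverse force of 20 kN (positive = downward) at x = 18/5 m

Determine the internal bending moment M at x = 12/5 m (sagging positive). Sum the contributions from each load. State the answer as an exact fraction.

M(12/5) = -434/25 kN·m

Load 1 — point force P=8 kN at a=4 m (b=L-a=2):
  M_1 = -P(a-x)  [x≤a] = -8·(4-(12/5)) = -64/5 kN·m
Load 2 — applied couple M₀=12 kN·m at a=3/2 m (b=L-a=9/2):
  M_2 = 0  [x>a] = 0 kN·m
Load 3 — uniform load w=-3 kN/m over full span:
  M_3 = -w(L-x)²/2 = -(-3)·(6-(12/5))²/2 = 486/25 kN·m
Load 4 — point force P=20 kN at a=18/5 m (b=L-a=12/5):
  M_4 = -P(a-x)  [x≤a] = -20·((18/5)-(12/5)) = -24 kN·m
Superposition: M = Σ M_i = -434/25 kN·m ≈ -17.360000 kN·m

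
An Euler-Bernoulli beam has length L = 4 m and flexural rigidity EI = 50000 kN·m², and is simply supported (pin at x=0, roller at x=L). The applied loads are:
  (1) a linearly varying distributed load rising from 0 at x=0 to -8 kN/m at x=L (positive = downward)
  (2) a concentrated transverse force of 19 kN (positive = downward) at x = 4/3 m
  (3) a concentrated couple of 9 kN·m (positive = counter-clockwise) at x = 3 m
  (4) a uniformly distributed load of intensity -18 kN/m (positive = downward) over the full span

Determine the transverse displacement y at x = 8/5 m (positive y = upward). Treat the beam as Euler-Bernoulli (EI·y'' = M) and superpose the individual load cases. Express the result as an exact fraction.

Load 1 — triangular load w₀=-8 kN/m (0→w₀ over full span):
  y_1 = -w₀x(7L⁴-10L²x²+3x⁴)/(360LEI) = -(-8)·(8/5)·(7·4⁴-10·4²·(8/5)²+3·(8/5)⁴)/(360·4·50000) = 36512/146484375 m
Load 2 — point force P=19 kN at a=4/3 m (b=L-a=8/3):
  y_2 = -Pa(L-x)(2Lx-a²-x²)/(6LEI)  [x>a] = -19·(4/3)·(4-(8/5))·(2·4·(8/5)-(4/3)²-(8/5)²)/(6·4·50000) = -4522/10546875 m
Load 3 — applied couple M₀=9 kN·m at a=3 m (b=L-a=1):
  y_3 = (M₀x³/(6L)+C₁x)/EI  [x≤a] with C₁=M₀(3b²-L²)/(6L)=-39/8 = (9·(8/5)³/(6·4)+(-39/8)·(8/5))/50000 = -783/6250000 m
Load 4 — uniform load w=-18 kN/m over full span:
  y_4 = -wx(L³-2Lx²+x³)/(24EI) = -(-18)·(8/5)·(4³-2·4·(8/5)²+(8/5)³)/(24·50000) = 2232/1953125 m
Superposition: y = Σ y_i = 17676703/21093750000 m ≈ 0.000838 m

y(8/5) = 17676703/21093750000 m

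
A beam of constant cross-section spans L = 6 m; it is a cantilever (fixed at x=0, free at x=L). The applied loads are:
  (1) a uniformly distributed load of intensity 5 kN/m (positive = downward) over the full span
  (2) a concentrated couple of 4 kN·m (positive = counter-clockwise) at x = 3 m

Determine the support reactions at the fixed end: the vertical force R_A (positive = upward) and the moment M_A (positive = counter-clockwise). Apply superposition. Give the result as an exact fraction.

R_A = 30 kN, M_A = 86 kN·m

Load 1 — uniform load w=5 kN/m over full span:
  R_A = wL = 5·6 = 30 kN
  M_A = wL²/2 = 5·6²/2 = 90 kN·m
Load 2 — applied couple M₀=4 kN·m at a=3 m (b=L-a=3):
  R_A = 0 kN
  M_A = -M₀ = -4 kN·m
Superposition: R_A = 30 kN, M_A = 86 kN·m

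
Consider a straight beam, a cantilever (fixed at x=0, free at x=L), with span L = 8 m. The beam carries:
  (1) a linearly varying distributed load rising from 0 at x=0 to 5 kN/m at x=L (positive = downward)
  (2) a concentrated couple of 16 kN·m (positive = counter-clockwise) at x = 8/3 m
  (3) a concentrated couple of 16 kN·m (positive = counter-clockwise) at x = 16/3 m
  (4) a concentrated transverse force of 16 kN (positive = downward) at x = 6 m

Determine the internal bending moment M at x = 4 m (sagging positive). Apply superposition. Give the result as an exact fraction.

Load 1 — triangular load w₀=5 kN/m (0→w₀ over full span):
  M_1 = w₀Lx/2 - w₀L²/3 - w₀x³/(6L) = 5·8·4/2 - 5·8²/3 - 5·4³/(6·8) = -100/3 kN·m
Load 2 — applied couple M₀=16 kN·m at a=8/3 m (b=L-a=16/3):
  M_2 = 0  [x>a] = 0 kN·m
Load 3 — applied couple M₀=16 kN·m at a=16/3 m (b=L-a=8/3):
  M_3 = M₀  [x≤a] = 16 = 16 kN·m
Load 4 — point force P=16 kN at a=6 m (b=L-a=2):
  M_4 = -P(a-x)  [x≤a] = -16·(6-4) = -32 kN·m
Superposition: M = Σ M_i = -148/3 kN·m ≈ -49.333333 kN·m

M(4) = -148/3 kN·m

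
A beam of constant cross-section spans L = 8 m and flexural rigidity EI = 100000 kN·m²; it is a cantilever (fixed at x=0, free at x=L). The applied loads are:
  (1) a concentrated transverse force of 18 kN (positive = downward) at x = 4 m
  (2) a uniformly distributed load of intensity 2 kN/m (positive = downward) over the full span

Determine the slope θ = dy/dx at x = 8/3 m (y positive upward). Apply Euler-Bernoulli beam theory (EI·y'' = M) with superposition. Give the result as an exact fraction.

θ(8/3) = -628/253125 rad

Load 1 — point force P=18 kN at a=4 m (b=L-a=4):
  θ_1 = -Px(2a-x)/(2EI)  [x≤a] = -18·(8/3)·(2·4-(8/3))/(2·100000) = -4/3125 rad
Load 2 — uniform load w=2 kN/m over full span:
  θ_2 = -wx(x²-3Lx+3L²)/(6EI) = -2·(8/3)·((8/3)²-3·8·(8/3)+3·8²)/(6·100000) = -304/253125 rad
Superposition: θ = Σ θ_i = -628/253125 rad ≈ -0.002481 rad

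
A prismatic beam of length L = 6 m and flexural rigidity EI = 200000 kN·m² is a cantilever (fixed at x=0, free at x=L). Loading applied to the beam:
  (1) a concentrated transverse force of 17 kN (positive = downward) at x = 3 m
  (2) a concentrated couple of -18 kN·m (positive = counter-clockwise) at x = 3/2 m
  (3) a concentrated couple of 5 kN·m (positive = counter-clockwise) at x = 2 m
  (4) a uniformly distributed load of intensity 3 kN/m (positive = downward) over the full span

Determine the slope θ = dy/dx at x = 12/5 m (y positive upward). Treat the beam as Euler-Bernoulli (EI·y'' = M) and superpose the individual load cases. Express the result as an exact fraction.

θ(12/5) = -21889/25000000 rad

Load 1 — point force P=17 kN at a=3 m (b=L-a=3):
  θ_1 = -Px(2a-x)/(2EI)  [x≤a] = -17·(12/5)·(2·3-(12/5))/(2·200000) = -459/1250000 rad
Load 2 — applied couple M₀=-18 kN·m at a=3/2 m (b=L-a=9/2):
  θ_2 = M₀a/EI  [x>a] = (-18)·(3/2)/200000 = -27/200000 rad
Load 3 — applied couple M₀=5 kN·m at a=2 m (b=L-a=4):
  θ_3 = M₀a/EI  [x>a] = 5·2/200000 = 1/20000 rad
Load 4 — uniform load w=3 kN/m over full span:
  θ_4 = -wx(x²-3Lx+3L²)/(6EI) = -3·(12/5)·((12/5)²-3·6·(12/5)+3·6²)/(6·200000) = -1323/3125000 rad
Superposition: θ = Σ θ_i = -21889/25000000 rad ≈ -0.000876 rad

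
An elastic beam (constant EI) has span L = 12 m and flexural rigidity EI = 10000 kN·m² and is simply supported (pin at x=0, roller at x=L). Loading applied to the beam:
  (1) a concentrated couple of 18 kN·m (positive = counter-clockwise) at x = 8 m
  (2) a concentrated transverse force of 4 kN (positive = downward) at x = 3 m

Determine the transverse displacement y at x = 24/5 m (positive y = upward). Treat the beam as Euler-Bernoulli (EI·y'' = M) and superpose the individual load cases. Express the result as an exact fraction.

Load 1 — applied couple M₀=18 kN·m at a=8 m (b=L-a=4):
  y_1 = (M₀x³/(6L)+C₁x)/EI  [x≤a] with C₁=M₀(3b²-L²)/(6L)=-24 = (18·(24/5)³/(6·12)+(-24)·(24/5))/10000 = -684/78125 m
Load 2 — point force P=4 kN at a=3 m (b=L-a=9):
  y_2 = -Pa(L-x)(2Lx-a²-x²)/(6LEI)  [x>a] = -4·3·(12-(24/5))·(2·12·(24/5)-3²-(24/5)²)/(6·12·10000) = -6237/625000 m
Superposition: y = Σ y_i = -11709/625000 m ≈ -0.018734 m

y(24/5) = -11709/625000 m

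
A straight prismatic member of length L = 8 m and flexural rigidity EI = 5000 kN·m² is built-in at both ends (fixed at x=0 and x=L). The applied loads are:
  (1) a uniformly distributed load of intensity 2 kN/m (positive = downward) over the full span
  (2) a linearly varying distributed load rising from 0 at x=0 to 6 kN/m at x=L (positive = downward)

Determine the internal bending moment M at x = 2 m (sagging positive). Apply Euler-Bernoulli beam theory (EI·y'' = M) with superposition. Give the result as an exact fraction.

M(2) = 29/15 kN·m

Load 1 — uniform load w=2 kN/m over full span:
  M_1 = wLx/2 - wL²/12 - wx²/2 = 2·8·2/2 - 2·8²/12 - 2·2²/2 = 4/3 kN·m
Load 2 — triangular load w₀=6 kN/m (0→w₀ over full span):
  M_2 = 3w₀Lx/20 - w₀L²/30 - w₀x³/(6L) = 3·6·8·2/20 - 6·8²/30 - 6·2³/(6·8) = 3/5 kN·m
Superposition: M = Σ M_i = 29/15 kN·m ≈ 1.933333 kN·m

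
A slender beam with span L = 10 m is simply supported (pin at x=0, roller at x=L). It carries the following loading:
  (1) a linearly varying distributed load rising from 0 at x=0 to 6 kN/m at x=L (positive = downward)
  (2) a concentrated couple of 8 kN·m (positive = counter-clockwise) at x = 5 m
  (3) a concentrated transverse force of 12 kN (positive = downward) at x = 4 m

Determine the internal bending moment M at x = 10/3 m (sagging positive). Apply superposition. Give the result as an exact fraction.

Load 1 — triangular load w₀=6 kN/m (0→w₀ over full span):
  M_1 = w₀Lx/6 - w₀x³/(6L) = 6·10·(10/3)/6 - 6·(10/3)³/(6·10) = 800/27 kN·m
Load 2 — applied couple M₀=8 kN·m at a=5 m (b=L-a=5):
  M_2 = M₀x/L  [x≤a] = 8·(10/3)/10 = 8/3 kN·m
Load 3 — point force P=12 kN at a=4 m (b=L-a=6):
  M_3 = Pbx/L  [x≤a] = 12·6·(10/3)/10 = 24 kN·m
Superposition: M = Σ M_i = 1520/27 kN·m ≈ 56.296296 kN·m

M(10/3) = 1520/27 kN·m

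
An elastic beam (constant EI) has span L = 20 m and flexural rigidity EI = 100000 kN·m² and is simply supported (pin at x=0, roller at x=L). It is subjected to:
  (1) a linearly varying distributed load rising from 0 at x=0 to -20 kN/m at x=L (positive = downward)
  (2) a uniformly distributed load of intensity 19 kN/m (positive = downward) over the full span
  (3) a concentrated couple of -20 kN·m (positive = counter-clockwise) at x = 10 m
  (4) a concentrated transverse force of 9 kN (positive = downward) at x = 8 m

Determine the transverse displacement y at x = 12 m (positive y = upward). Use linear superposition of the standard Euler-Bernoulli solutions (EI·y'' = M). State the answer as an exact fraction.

y(12) = -3533/18750 m

Load 1 — triangular load w₀=-20 kN/m (0→w₀ over full span):
  y_1 = -w₀x(7L⁴-10L²x²+3x⁴)/(360LEI) = -(-20)·12·(7·20⁴-10·20²·12²+3·12⁴)/(360·20·100000) = 9472/46875 m
Load 2 — uniform load w=19 kN/m over full span:
  y_2 = -wx(L³-2Lx²+x³)/(24EI) = -19·12·(20³-2·20·12²+12³)/(24·100000) = -1178/3125 m
Load 3 — applied couple M₀=-20 kN·m at a=10 m (b=L-a=10):
  y_3 = (M₀x³/(6L)-M₀(x-a)²/2+C₁x)/EI  [x>a] with C₁=M₀(3b²-L²)/(6L)=50/3 = ((-20)·12³/(6·20)-(-20)·(12-10)²/2+(50/3)·12)/100000 = -3/6250 m
Load 4 — point force P=9 kN at a=8 m (b=L-a=12):
  y_4 = -Pa(L-x)(2Lx-a²-x²)/(6LEI)  [x>a] = -9·8·(20-12)·(2·20·12-8²-12²)/(6·20·100000) = -204/15625 m
Superposition: y = Σ y_i = -3533/18750 m ≈ -0.188427 m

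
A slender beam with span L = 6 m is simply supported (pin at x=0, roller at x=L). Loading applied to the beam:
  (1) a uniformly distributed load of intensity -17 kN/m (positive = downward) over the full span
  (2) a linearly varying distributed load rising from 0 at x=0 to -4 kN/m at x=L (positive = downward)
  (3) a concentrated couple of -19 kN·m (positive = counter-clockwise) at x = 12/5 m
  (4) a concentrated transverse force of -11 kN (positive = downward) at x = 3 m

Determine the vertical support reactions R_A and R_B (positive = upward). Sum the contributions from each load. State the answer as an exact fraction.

R_A = -191/3 kN, R_B = -184/3 kN

Load 1 — uniform load w=-17 kN/m over full span:
  R_A = wL/2 = (-17)·6/2 = -51 kN
  R_B = wL/2 = (-17)·6/2 = -51 kN
Load 2 — triangular load w₀=-4 kN/m (0→w₀ over full span):
  R_A = w₀L/6 = (-4)·6/6 = -4 kN
  R_B = w₀L/3 = (-4)·6/3 = -8 kN
Load 3 — applied couple M₀=-19 kN·m at a=12/5 m (b=L-a=18/5):
  R_A = M₀/L = (-19)/6 = -19/6 kN
  R_B = -M₀/L = -(-19)/6 = 19/6 kN
Load 4 — point force P=-11 kN at a=3 m (b=L-a=3):
  R_A = Pb/L = (-11)·3/6 = -11/2 kN
  R_B = Pa/L = (-11)·3/6 = -11/2 kN
Superposition: R_A = -191/3 kN, R_B = -184/3 kN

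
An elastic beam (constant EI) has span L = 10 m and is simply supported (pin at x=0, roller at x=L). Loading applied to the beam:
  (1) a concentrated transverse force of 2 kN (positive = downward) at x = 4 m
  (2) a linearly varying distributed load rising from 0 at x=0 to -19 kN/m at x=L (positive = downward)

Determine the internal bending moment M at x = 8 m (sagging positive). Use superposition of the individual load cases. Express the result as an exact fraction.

Load 1 — point force P=2 kN at a=4 m (b=L-a=6):
  M_1 = Pa(L-x)/L  [x>a] = 2·4·(10-8)/10 = 8/5 kN·m
Load 2 — triangular load w₀=-19 kN/m (0→w₀ over full span):
  M_2 = w₀Lx/6 - w₀x³/(6L) = (-19)·10·8/6 - (-19)·8³/(6·10) = -456/5 kN·m
Superposition: M = Σ M_i = -448/5 kN·m ≈ -89.600000 kN·m

M(8) = -448/5 kN·m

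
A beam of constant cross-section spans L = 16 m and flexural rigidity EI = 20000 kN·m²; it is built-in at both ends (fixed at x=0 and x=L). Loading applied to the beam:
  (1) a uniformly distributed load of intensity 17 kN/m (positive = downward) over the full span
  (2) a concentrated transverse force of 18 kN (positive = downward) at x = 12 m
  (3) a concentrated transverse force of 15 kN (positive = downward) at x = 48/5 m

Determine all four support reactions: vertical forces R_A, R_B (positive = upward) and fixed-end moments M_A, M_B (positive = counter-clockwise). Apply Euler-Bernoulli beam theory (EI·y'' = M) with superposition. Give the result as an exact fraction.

Load 1 — uniform load w=17 kN/m over full span:
  R_A = wL/2 = 17·16/2 = 136 kN
  M_A = wL²/12 = 17·16²/12 = 1088/3 kN·m
  R_B = wL/2 = 17·16/2 = 136 kN
  M_B = -wL²/12 = -17·16²/12 = -1088/3 kN·m
Load 2 — point force P=18 kN at a=12 m (b=L-a=4):
  R_A = Pb²(3a+b)/L³ = 18·4²·(3·12+4)/16³ = 45/16 kN
  M_A = Pab²/L² = 18·12·4²/16² = 27/2 kN·m
  R_B = Pa²(a+3b)/L³ = 18·12²·(12+3·4)/16³ = 243/16 kN
  M_B = -Pa²b/L² = -18·12²·4/16² = -81/2 kN·m
Load 3 — point force P=15 kN at a=48/5 m (b=L-a=32/5):
  R_A = Pb²(3a+b)/L³ = 15·(32/5)²·(3·(48/5)+(32/5))/16³ = 132/25 kN
  M_A = Pab²/L² = 15·(48/5)·(32/5)²/16² = 576/25 kN·m
  R_B = Pa²(a+3b)/L³ = 15·(48/5)²·((48/5)+3·(32/5))/16³ = 243/25 kN
  M_B = -Pa²b/L² = -15·(48/5)²·(32/5)/16² = -864/25 kN·m
Superposition: R_A = 57637/400 kN, M_A = 59881/150 kN·m, R_B = 64363/400 kN, M_B = -65659/150 kN·m

R_A = 57637/400 kN, M_A = 59881/150 kN·m, R_B = 64363/400 kN, M_B = -65659/150 kN·m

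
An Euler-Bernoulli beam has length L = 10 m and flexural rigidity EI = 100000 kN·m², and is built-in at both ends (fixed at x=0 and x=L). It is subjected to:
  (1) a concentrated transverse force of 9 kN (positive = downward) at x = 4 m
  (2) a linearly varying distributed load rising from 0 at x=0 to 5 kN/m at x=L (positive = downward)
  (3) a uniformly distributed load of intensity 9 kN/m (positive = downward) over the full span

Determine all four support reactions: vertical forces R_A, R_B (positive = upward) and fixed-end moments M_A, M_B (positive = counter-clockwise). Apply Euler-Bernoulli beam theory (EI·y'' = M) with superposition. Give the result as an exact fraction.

R_A = 14583/250 kN, M_A = 7847/75 kN·m, R_B = 16417/250 kN, M_B = -2716/25 kN·m

Load 1 — point force P=9 kN at a=4 m (b=L-a=6):
  R_A = Pb²(3a+b)/L³ = 9·6²·(3·4+6)/10³ = 729/125 kN
  M_A = Pab²/L² = 9·4·6²/10² = 324/25 kN·m
  R_B = Pa²(a+3b)/L³ = 9·4²·(4+3·6)/10³ = 396/125 kN
  M_B = -Pa²b/L² = -9·4²·6/10² = -216/25 kN·m
Load 2 — triangular load w₀=5 kN/m (0→w₀ over full span):
  R_A = 3w₀L/20 = 3·5·10/20 = 15/2 kN
  M_A = w₀L²/30 = 5·10²/30 = 50/3 kN·m
  R_B = 7w₀L/20 = 7·5·10/20 = 35/2 kN
  M_B = -w₀L²/20 = -5·10²/20 = -25 kN·m
Load 3 — uniform load w=9 kN/m over full span:
  R_A = wL/2 = 9·10/2 = 45 kN
  M_A = wL²/12 = 9·10²/12 = 75 kN·m
  R_B = wL/2 = 9·10/2 = 45 kN
  M_B = -wL²/12 = -9·10²/12 = -75 kN·m
Superposition: R_A = 14583/250 kN, M_A = 7847/75 kN·m, R_B = 16417/250 kN, M_B = -2716/25 kN·m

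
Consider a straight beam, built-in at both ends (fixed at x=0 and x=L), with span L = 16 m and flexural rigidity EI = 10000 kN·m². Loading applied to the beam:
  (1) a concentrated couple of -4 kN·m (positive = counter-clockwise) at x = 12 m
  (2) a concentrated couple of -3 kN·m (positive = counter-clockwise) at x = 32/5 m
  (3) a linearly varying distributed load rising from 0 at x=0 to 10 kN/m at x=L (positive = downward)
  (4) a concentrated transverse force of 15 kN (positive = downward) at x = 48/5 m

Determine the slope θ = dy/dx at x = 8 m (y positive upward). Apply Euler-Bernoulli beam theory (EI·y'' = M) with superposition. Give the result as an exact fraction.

θ(8) = -2749/750000 rad

Load 1 — applied couple M₀=-4 kN·m at a=12 m (b=L-a=4):
  θ_1 = (R_Ax²/2 - M_Ax)/EI  [x≤a] with R_A=-9/32, M_A=-5/4 = ((-9/32)·8²/2 - (-5/4)·8)/10000 = 1/10000 rad
Load 2 — applied couple M₀=-3 kN·m at a=32/5 m (b=L-a=48/5):
  θ_2 = (R_Ax²/2 - M_Ax - M₀(x-a))/EI  [x>a] with R_A=-27/100, M_A=-9/25 = ((-27/100)·8²/2 - (-9/25)·8 - (-3)·(8-(32/5)))/10000 = -3/31250 rad
Load 3 — triangular load w₀=10 kN/m (0→w₀ over full span):
  θ_3 = -w₀(2x(L-x)(L-2x)(x+2L)+x²(L-x)²)/(120LEI) = -10·(2·8·(16-8)·(16-2·8)·(8+2·16)+8²·(16-8)²)/(120·16·10000) = -4/1875 rad
Load 4 — point force P=15 kN at a=48/5 m (b=L-a=32/5):
  θ_4 = -Pb²x(2aL-(3a+b)x)/(2L³EI)  [x≤a] = -15·(32/5)²·8·(2·(48/5)·16-(3·(48/5)+(32/5))·8)/(2·16³·10000) = -24/15625 rad
Superposition: θ = Σ θ_i = -2749/750000 rad ≈ -0.003665 rad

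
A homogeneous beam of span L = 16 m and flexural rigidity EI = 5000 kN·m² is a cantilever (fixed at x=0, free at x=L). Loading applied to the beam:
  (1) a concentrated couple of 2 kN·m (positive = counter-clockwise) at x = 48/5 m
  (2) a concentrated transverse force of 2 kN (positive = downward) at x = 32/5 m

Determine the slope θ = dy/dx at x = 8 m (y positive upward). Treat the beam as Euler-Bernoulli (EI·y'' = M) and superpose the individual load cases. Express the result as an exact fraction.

θ(8) = -78/15625 rad

Load 1 — applied couple M₀=2 kN·m at a=48/5 m (b=L-a=32/5):
  θ_1 = M₀x/EI  [x≤a] = 2·8/5000 = 2/625 rad
Load 2 — point force P=2 kN at a=32/5 m (b=L-a=48/5):
  θ_2 = -Pa²/(2EI)  [x>a] = -2·(32/5)²/(2·5000) = -128/15625 rad
Superposition: θ = Σ θ_i = -78/15625 rad ≈ -0.004992 rad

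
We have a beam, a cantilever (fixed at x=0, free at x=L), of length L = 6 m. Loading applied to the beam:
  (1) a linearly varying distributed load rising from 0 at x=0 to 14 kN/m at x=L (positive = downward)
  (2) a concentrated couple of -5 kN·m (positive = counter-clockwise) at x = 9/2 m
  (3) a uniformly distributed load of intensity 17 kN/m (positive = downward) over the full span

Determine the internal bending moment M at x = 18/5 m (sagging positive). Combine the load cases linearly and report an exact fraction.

Load 1 — triangular load w₀=14 kN/m (0→w₀ over full span):
  M_1 = w₀Lx/2 - w₀L²/3 - w₀x³/(6L) = 14·6·(18/5)/2 - 14·6²/3 - 14·(18/5)³/(6·6) = -4368/125 kN·m
Load 2 — applied couple M₀=-5 kN·m at a=9/2 m (b=L-a=3/2):
  M_2 = M₀  [x≤a] = (-5) = -5 kN·m
Load 3 — uniform load w=17 kN/m over full span:
  M_3 = -w(L-x)²/2 = -17·(6-(18/5))²/2 = -1224/25 kN·m
Superposition: M = Σ M_i = -11113/125 kN·m ≈ -88.904000 kN·m

M(18/5) = -11113/125 kN·m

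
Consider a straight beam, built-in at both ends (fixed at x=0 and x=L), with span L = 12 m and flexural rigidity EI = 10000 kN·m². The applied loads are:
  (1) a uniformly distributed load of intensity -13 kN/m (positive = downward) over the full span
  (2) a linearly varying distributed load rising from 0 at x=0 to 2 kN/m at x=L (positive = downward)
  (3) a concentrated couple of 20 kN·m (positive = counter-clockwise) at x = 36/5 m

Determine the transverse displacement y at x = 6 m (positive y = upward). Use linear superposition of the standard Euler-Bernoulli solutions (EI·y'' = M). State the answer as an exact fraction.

Load 1 — uniform load w=-13 kN/m over full span:
  y_1 = -wx²(L-x)²/(24EI) = -(-13)·6²·(12-6)²/(24·10000) = 351/5000 m
Load 2 — triangular load w₀=2 kN/m (0→w₀ over full span):
  y_2 = -w₀x²(L-x)²(x+2L)/(120LEI) = -2·6²·(12-6)²·(6+2·12)/(120·12·10000) = -27/5000 m
Load 3 — applied couple M₀=20 kN·m at a=36/5 m (b=L-a=24/5):
  y_3 = (R_Ax³/6 - M_Ax²/2)/EI  [x≤a] with R_A=12/5, M_A=32/5 = ((12/5)·6³/6 - (32/5)·6²/2)/10000 = -9/3125 m
Superposition: y = Σ y_i = 387/6250 m ≈ 0.061920 m

y(6) = 387/6250 m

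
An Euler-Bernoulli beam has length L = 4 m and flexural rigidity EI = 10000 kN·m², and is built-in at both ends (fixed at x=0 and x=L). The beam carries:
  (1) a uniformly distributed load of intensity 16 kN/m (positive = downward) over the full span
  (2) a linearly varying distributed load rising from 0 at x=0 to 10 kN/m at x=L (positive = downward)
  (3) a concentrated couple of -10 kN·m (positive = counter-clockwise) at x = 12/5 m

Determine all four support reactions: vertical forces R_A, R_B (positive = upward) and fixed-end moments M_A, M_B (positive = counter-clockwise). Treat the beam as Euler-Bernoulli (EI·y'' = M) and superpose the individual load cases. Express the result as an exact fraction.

Load 1 — uniform load w=16 kN/m over full span:
  R_A = wL/2 = 16·4/2 = 32 kN
  M_A = wL²/12 = 16·4²/12 = 64/3 kN·m
  R_B = wL/2 = 16·4/2 = 32 kN
  M_B = -wL²/12 = -16·4²/12 = -64/3 kN·m
Load 2 — triangular load w₀=10 kN/m (0→w₀ over full span):
  R_A = 3w₀L/20 = 3·10·4/20 = 6 kN
  M_A = w₀L²/30 = 10·4²/30 = 16/3 kN·m
  R_B = 7w₀L/20 = 7·10·4/20 = 14 kN
  M_B = -w₀L²/20 = -10·4²/20 = -8 kN·m
Load 3 — applied couple M₀=-10 kN·m at a=12/5 m (b=L-a=8/5):
  R_A = 6M₀ab/L³ = 6·(-10)·(12/5)·(8/5)/4³ = -18/5 kN
  M_A = M₀b(2a-b)/L² = (-10)·(8/5)·(2·(12/5)-(8/5))/4² = -16/5 kN·m
  R_B = -6M₀ab/L³ = -6·(-10)·(12/5)·(8/5)/4³ = 18/5 kN
  M_B = M₀a(2b-a)/L² = (-10)·(12/5)·(2·(8/5)-(12/5))/4² = -6/5 kN·m
Superposition: R_A = 172/5 kN, M_A = 352/15 kN·m, R_B = 248/5 kN, M_B = -458/15 kN·m

R_A = 172/5 kN, M_A = 352/15 kN·m, R_B = 248/5 kN, M_B = -458/15 kN·m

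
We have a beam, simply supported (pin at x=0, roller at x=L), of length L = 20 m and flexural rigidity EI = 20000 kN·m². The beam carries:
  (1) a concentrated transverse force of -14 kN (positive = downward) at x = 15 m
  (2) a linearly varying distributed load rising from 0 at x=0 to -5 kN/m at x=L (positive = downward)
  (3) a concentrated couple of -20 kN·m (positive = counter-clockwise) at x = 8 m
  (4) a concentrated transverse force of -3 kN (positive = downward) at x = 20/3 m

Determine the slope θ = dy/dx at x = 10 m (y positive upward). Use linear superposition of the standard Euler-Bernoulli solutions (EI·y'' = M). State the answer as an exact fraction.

θ(10) = 7319/2160000 rad

Load 1 — point force P=-14 kN at a=15 m (b=L-a=5):
  θ_1 = -Pb(L²-b²-3x²)/(6LEI)  [x≤a] = -(-14)·5·(20²-5²-3·10²)/(6·20·20000) = 7/3200 rad
Load 2 — triangular load w₀=-5 kN/m (0→w₀ over full span):
  θ_2 = -w₀(7L⁴-30L²x²+15x⁴)/(360LEI) = -(-5)·(7·20⁴-30·20²·10²+15·10⁴)/(360·20·20000) = 7/2880 rad
Load 3 — applied couple M₀=-20 kN·m at a=8 m (b=L-a=12):
  θ_3 = (M₀x²/(2L)-M₀(x-a)+C₁)/EI  [x>a] with C₁=M₀(3b²-L²)/(6L)=-16/3 = ((-20)·10²/(2·20)-(-20)·(10-8)+(-16/3))/20000 = -23/30000 rad
Load 4 — point force P=-3 kN at a=20/3 m (b=L-a=40/3):
  θ_4 = -Pa(2L²-6Lx+3x²+a²)/(6LEI)  [x>a] = -(-3)·(20/3)·(2·20²-6·20·10+3·10²+(20/3)²)/(6·20·20000) = -1/2160 rad
Superposition: θ = Σ θ_i = 7319/2160000 rad ≈ 0.003388 rad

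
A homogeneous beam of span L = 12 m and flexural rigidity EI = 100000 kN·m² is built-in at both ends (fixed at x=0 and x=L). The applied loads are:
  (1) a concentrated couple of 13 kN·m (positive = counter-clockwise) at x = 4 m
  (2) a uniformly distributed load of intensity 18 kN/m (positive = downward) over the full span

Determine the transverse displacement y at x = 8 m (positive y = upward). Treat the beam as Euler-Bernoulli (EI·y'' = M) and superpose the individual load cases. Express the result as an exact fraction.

Load 1 — applied couple M₀=13 kN·m at a=4 m (b=L-a=8):
  y_1 = (R_Ax³/6 - M_Ax²/2 - M₀(x-a)²/2)/EI  [x>a] with R_A=13/9, M_A=0 = ((13/9)·8³/6 - 0·8²/2 - 13·(8-4)²/2)/100000 = 13/67500 m
Load 2 — uniform load w=18 kN/m over full span:
  y_2 = -wx²(L-x)²/(24EI) = -18·8²·(12-8)²/(24·100000) = -24/3125 m
Superposition: y = Σ y_i = -2527/337500 m ≈ -0.007487 m

y(8) = -2527/337500 m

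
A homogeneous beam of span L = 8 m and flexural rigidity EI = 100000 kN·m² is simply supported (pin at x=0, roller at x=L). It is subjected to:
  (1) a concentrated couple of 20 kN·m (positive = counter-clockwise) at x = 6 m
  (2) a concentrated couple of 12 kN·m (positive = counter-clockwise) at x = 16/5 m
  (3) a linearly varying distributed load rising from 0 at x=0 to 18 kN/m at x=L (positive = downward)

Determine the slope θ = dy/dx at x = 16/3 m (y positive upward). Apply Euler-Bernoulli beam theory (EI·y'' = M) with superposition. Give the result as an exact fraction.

θ(16/3) = 65599/67500000 rad

Load 1 — applied couple M₀=20 kN·m at a=6 m (b=L-a=2):
  θ_1 = (M₀x²/(2L)+C₁)/EI  [x≤a] with C₁=M₀(3b²-L²)/(6L)=-65/3 = (20·(16/3)²/(2·8)+(-65/3))/100000 = 1/7200 rad
Load 2 — applied couple M₀=12 kN·m at a=16/5 m (b=L-a=24/5):
  θ_2 = (M₀x²/(2L)-M₀(x-a)+C₁)/EI  [x>a] with C₁=M₀(3b²-L²)/(6L)=32/25 = (12·(16/3)²/(2·8)-12·((16/3)-(16/5))+(32/25))/100000 = -7/234375 rad
Load 3 — triangular load w₀=18 kN/m (0→w₀ over full span):
  θ_3 = -w₀(7L⁴-30L²x²+15x⁴)/(360LEI) = -18·(7·8⁴-30·8²·(16/3)²+15·(16/3)⁴)/(360·8·100000) = 364/421875 rad
Superposition: θ = Σ θ_i = 65599/67500000 rad ≈ 0.000972 rad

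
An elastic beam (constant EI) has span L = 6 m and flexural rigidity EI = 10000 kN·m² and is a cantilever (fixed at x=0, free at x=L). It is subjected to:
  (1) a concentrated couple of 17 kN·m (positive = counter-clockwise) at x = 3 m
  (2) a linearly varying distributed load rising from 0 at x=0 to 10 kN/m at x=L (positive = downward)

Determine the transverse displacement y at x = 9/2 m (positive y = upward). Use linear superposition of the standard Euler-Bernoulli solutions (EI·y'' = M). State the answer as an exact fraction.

Load 1 — applied couple M₀=17 kN·m at a=3 m (b=L-a=3):
  y_1 = M₀a(2x-a)/(2EI)  [x>a] = 17·3·(2·(9/2)-3)/(2·10000) = 153/10000 m
Load 2 — triangular load w₀=10 kN/m (0→w₀ over full span):
  y_2 = (w₀Lx³/12-w₀L²x²/6-w₀x⁵/(120L))/EI = (10·6·(9/2)³/12-10·6²·(9/2)²/6-10·(9/2)⁵/(120·6))/10000 = -200961/2560000 m
Superposition: y = Σ y_i = -161793/2560000 m ≈ -0.063200 m

y(9/2) = -161793/2560000 m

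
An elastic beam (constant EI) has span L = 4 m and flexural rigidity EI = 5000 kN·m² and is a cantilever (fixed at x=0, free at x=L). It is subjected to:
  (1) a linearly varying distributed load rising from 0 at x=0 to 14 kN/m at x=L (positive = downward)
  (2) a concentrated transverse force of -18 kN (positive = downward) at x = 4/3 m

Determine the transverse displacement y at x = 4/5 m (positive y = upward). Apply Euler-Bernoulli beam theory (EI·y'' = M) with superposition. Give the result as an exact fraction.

Load 1 — triangular load w₀=14 kN/m (0→w₀ over full span):
  y_1 = (w₀Lx³/12-w₀L²x²/6-w₀x⁵/(120L))/EI = (14·4·(4/5)³/12-14·4²·(4/5)²/6-14·(4/5)⁵/(120·4))/5000 = -126056/29296875 m
Load 2 — point force P=-18 kN at a=4/3 m (b=L-a=8/3):
  y_2 = -Px²(3a-x)/(6EI)  [x≤a] = -(-18)·(4/5)²·(3·(4/3)-(4/5))/(6·5000) = 96/78125 m
Superposition: y = Σ y_i = -90056/29296875 m ≈ -0.003074 m

y(4/5) = -90056/29296875 m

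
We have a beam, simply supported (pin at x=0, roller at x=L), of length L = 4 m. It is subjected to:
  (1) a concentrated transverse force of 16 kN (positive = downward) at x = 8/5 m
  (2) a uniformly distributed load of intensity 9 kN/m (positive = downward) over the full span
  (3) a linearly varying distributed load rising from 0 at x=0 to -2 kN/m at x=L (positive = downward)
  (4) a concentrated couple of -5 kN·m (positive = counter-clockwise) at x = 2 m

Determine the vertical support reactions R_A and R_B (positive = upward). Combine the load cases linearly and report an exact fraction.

Load 1 — point force P=16 kN at a=8/5 m (b=L-a=12/5):
  R_A = Pb/L = 16·(12/5)/4 = 48/5 kN
  R_B = Pa/L = 16·(8/5)/4 = 32/5 kN
Load 2 — uniform load w=9 kN/m over full span:
  R_A = wL/2 = 9·4/2 = 18 kN
  R_B = wL/2 = 9·4/2 = 18 kN
Load 3 — triangular load w₀=-2 kN/m (0→w₀ over full span):
  R_A = w₀L/6 = (-2)·4/6 = -4/3 kN
  R_B = w₀L/3 = (-2)·4/3 = -8/3 kN
Load 4 — applied couple M₀=-5 kN·m at a=2 m (b=L-a=2):
  R_A = M₀/L = (-5)/4 = -5/4 kN
  R_B = -M₀/L = -(-5)/4 = 5/4 kN
Superposition: R_A = 1501/60 kN, R_B = 1379/60 kN

R_A = 1501/60 kN, R_B = 1379/60 kN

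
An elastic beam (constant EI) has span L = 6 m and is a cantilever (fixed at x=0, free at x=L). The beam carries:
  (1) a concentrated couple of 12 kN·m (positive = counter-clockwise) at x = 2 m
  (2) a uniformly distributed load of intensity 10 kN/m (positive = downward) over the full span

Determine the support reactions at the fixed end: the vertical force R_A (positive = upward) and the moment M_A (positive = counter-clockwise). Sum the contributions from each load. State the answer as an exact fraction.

Load 1 — applied couple M₀=12 kN·m at a=2 m (b=L-a=4):
  R_A = 0 kN
  M_A = -M₀ = -12 kN·m
Load 2 — uniform load w=10 kN/m over full span:
  R_A = wL = 10·6 = 60 kN
  M_A = wL²/2 = 10·6²/2 = 180 kN·m
Superposition: R_A = 60 kN, M_A = 168 kN·m

R_A = 60 kN, M_A = 168 kN·m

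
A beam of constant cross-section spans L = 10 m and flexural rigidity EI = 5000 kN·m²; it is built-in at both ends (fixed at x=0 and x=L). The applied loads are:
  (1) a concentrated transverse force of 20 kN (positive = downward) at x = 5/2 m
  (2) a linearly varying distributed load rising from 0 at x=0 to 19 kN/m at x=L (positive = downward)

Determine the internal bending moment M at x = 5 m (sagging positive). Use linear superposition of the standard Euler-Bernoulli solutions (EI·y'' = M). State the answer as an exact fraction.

M(5) = 275/6 kN·m

Load 1 — point force P=20 kN at a=5/2 m (b=L-a=15/2):
  M_1 = Pa²(a+3b)(L-x)/L³ - Pa²b/L²  [x>a] = 20·(5/2)²·((5/2)+3·(15/2))·(10-5)/10³ - 20·(5/2)²·(15/2)/10² = 25/4 kN·m
Load 2 — triangular load w₀=19 kN/m (0→w₀ over full span):
  M_2 = 3w₀Lx/20 - w₀L²/30 - w₀x³/(6L) = 3·19·10·5/20 - 19·10²/30 - 19·5³/(6·10) = 475/12 kN·m
Superposition: M = Σ M_i = 275/6 kN·m ≈ 45.833333 kN·m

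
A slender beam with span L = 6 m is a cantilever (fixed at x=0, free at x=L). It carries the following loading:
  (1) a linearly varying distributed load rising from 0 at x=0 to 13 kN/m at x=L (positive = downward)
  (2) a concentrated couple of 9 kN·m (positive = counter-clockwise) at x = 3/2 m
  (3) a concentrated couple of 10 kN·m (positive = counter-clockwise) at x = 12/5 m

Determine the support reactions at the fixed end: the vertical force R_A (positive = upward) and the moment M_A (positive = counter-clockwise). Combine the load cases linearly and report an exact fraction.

R_A = 39 kN, M_A = 137 kN·m

Load 1 — triangular load w₀=13 kN/m (0→w₀ over full span):
  R_A = w₀L/2 = 13·6/2 = 39 kN
  M_A = w₀L²/3 = 13·6²/3 = 156 kN·m
Load 2 — applied couple M₀=9 kN·m at a=3/2 m (b=L-a=9/2):
  R_A = 0 kN
  M_A = -M₀ = -9 kN·m
Load 3 — applied couple M₀=10 kN·m at a=12/5 m (b=L-a=18/5):
  R_A = 0 kN
  M_A = -M₀ = -10 kN·m
Superposition: R_A = 39 kN, M_A = 137 kN·m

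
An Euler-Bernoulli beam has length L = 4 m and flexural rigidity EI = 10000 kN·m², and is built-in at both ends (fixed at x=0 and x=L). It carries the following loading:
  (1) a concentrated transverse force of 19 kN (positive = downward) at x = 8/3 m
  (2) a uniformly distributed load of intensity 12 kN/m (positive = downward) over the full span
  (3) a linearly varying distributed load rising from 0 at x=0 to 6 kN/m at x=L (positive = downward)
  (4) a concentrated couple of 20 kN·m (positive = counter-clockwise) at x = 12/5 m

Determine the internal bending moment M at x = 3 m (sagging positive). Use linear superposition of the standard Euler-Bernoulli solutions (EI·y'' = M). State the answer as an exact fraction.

Load 1 — point force P=19 kN at a=8/3 m (b=L-a=4/3):
  M_1 = Pa²(a+3b)(L-x)/L³ - Pa²b/L²  [x>a] = 19·(8/3)²·((8/3)+3·(4/3))·(4-3)/4³ - 19·(8/3)²·(4/3)/4² = 76/27 kN·m
Load 2 — uniform load w=12 kN/m over full span:
  M_2 = wLx/2 - wL²/12 - wx²/2 = 12·4·3/2 - 12·4²/12 - 12·3²/2 = 2 kN·m
Load 3 — triangular load w₀=6 kN/m (0→w₀ over full span):
  M_3 = 3w₀Lx/20 - w₀L²/30 - w₀x³/(6L) = 3·6·4·3/20 - 6·4²/30 - 6·3³/(6·4) = 17/20 kN·m
Load 4 — applied couple M₀=20 kN·m at a=12/5 m (b=L-a=8/5):
  M_4 = R_Ax - M_A - M₀  [x>a] with R_A=36/5, M_A=32/5 = (36/5)·3 - (32/5) - 20 = -24/5 kN·m
Superposition: M = Σ M_i = 467/540 kN·m ≈ 0.864815 kN·m

M(3) = 467/540 kN·m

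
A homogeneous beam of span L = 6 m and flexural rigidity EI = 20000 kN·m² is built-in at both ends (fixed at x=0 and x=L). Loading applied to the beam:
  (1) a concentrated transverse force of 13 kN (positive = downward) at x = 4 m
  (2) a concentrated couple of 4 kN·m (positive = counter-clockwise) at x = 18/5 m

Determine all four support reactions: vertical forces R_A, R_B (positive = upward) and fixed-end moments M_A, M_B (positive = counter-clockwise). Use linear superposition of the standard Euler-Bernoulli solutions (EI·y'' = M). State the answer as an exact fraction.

R_A = 2923/675 kN, M_A = 1588/225 kN·m, R_B = 5852/675 kN, M_B = -2492/225 kN·m

Load 1 — point force P=13 kN at a=4 m (b=L-a=2):
  R_A = Pb²(3a+b)/L³ = 13·2²·(3·4+2)/6³ = 91/27 kN
  M_A = Pab²/L² = 13·4·2²/6² = 52/9 kN·m
  R_B = Pa²(a+3b)/L³ = 13·4²·(4+3·2)/6³ = 260/27 kN
  M_B = -Pa²b/L² = -13·4²·2/6² = -104/9 kN·m
Load 2 — applied couple M₀=4 kN·m at a=18/5 m (b=L-a=12/5):
  R_A = 6M₀ab/L³ = 6·4·(18/5)·(12/5)/6³ = 24/25 kN
  M_A = M₀b(2a-b)/L² = 4·(12/5)·(2·(18/5)-(12/5))/6² = 32/25 kN·m
  R_B = -6M₀ab/L³ = -6·4·(18/5)·(12/5)/6³ = -24/25 kN
  M_B = M₀a(2b-a)/L² = 4·(18/5)·(2·(12/5)-(18/5))/6² = 12/25 kN·m
Superposition: R_A = 2923/675 kN, M_A = 1588/225 kN·m, R_B = 5852/675 kN, M_B = -2492/225 kN·m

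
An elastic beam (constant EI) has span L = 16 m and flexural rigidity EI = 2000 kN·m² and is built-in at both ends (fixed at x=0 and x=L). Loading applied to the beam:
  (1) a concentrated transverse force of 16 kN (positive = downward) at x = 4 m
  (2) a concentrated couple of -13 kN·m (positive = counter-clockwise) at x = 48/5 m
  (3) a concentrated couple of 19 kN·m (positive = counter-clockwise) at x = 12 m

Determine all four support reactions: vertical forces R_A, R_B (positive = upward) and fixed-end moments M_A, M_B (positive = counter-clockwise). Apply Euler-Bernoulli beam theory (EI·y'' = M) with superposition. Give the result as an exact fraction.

R_A = 43731/3200 kN, M_A = 15111/400 kN·m, R_B = 7469/3200 kN, M_B = -6849/400 kN·m

Load 1 — point force P=16 kN at a=4 m (b=L-a=12):
  R_A = Pb²(3a+b)/L³ = 16·12²·(3·4+12)/16³ = 27/2 kN
  M_A = Pab²/L² = 16·4·12²/16² = 36 kN·m
  R_B = Pa²(a+3b)/L³ = 16·4²·(4+3·12)/16³ = 5/2 kN
  M_B = -Pa²b/L² = -16·4²·12/16² = -12 kN·m
Load 2 — applied couple M₀=-13 kN·m at a=48/5 m (b=L-a=32/5):
  R_A = 6M₀ab/L³ = 6·(-13)·(48/5)·(32/5)/16³ = -117/100 kN
  M_A = M₀b(2a-b)/L² = (-13)·(32/5)·(2·(48/5)-(32/5))/16² = -104/25 kN·m
  R_B = -6M₀ab/L³ = -6·(-13)·(48/5)·(32/5)/16³ = 117/100 kN
  M_B = M₀a(2b-a)/L² = (-13)·(48/5)·(2·(32/5)-(48/5))/16² = -39/25 kN·m
Load 3 — applied couple M₀=19 kN·m at a=12 m (b=L-a=4):
  R_A = 6M₀ab/L³ = 6·19·12·4/16³ = 171/128 kN
  M_A = M₀b(2a-b)/L² = 19·4·(2·12-4)/16² = 95/16 kN·m
  R_B = -6M₀ab/L³ = -6·19·12·4/16³ = -171/128 kN
  M_B = M₀a(2b-a)/L² = 19·12·(2·4-12)/16² = -57/16 kN·m
Superposition: R_A = 43731/3200 kN, M_A = 15111/400 kN·m, R_B = 7469/3200 kN, M_B = -6849/400 kN·m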